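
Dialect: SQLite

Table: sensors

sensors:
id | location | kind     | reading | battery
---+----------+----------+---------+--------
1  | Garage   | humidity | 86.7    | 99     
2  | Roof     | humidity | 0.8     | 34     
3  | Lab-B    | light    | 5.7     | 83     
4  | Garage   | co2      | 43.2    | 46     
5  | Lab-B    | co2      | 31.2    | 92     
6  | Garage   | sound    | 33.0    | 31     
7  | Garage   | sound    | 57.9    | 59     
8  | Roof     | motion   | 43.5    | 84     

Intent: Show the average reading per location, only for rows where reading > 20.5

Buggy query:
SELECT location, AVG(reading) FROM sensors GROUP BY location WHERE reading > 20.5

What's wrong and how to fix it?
Bug: WHERE cannot follow GROUP BY

Fix: Move the WHERE clause before GROUP BY

Corrected query:
SELECT location, AVG(reading) FROM sensors WHERE reading > 20.5 GROUP BY location

Result:
location | AVG(reading)
---------+-------------
Garage   | 55.2        
Lab-B    | 31.2        
Roof     | 43.5        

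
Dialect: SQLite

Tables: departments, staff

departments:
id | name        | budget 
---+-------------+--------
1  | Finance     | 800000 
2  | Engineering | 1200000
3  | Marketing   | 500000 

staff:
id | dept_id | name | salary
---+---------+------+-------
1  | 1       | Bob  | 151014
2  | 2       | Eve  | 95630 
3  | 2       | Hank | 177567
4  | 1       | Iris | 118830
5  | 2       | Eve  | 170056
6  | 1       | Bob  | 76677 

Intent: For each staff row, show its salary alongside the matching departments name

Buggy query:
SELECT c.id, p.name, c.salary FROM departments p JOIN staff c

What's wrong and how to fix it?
Bug: Missing join condition: each staff row is matched to all departments rows instead of just its own

Fix: Add ON c.dept_id = p.id to the JOIN

Corrected query:
SELECT c.id, p.name, c.salary FROM departments p JOIN staff c ON c.dept_id = p.id

Result:
id | name        | salary
---+-------------+-------
1  | Finance     | 151014
2  | Engineering | 95630 
3  | Engineering | 177567
4  | Finance     | 118830
5  | Engineering | 170056
6  | Finance     | 76677 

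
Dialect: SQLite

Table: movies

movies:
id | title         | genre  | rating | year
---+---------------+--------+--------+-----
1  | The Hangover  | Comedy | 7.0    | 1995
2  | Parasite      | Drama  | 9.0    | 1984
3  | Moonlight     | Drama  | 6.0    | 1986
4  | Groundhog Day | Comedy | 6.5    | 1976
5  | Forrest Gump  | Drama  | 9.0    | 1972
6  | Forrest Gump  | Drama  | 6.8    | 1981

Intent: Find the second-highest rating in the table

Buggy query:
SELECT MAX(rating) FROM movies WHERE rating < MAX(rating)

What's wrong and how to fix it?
Bug: MAX(rating) on the right of the comparison is an aggregate-in-WHERE error

Fix: Put the inner MAX in a scalar subquery

Corrected query:
SELECT MAX(rating) FROM movies WHERE rating < (SELECT MAX(rating) FROM movies)

Result:
MAX(rating)
-----------
7          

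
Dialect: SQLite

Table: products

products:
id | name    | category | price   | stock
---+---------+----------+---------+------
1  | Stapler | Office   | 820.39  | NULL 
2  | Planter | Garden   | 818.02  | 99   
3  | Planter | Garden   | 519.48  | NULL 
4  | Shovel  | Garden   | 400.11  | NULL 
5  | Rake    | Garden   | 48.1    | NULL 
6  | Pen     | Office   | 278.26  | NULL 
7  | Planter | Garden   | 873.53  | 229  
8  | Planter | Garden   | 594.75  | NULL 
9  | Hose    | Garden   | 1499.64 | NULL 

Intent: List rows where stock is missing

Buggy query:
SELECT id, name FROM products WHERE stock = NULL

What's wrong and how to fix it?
Bug: Comparing to NULL with '=' never matches; NULL = NULL is unknown, not true

Fix: Replace '= NULL' with 'IS NULL'

Corrected query:
SELECT id, name FROM products WHERE stock IS NULL

Result:
id | name   
---+--------
1  | Stapler
3  | Planter
4  | Shovel 
5  | Rake   
6  | Pen    
8  | Planter
9  | Hose   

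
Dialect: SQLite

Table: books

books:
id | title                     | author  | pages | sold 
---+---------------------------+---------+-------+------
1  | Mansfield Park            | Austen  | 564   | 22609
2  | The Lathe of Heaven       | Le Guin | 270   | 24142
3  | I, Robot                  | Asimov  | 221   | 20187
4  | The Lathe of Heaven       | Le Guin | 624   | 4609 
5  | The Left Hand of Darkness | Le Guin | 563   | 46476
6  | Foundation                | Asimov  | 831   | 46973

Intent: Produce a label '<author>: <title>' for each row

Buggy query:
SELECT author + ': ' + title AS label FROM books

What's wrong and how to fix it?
Bug: SQLite uses || for string concatenation; + coerces text to numbers (yielding 0)

Fix: Replace + with || to concatenate text

Corrected query:
SELECT author || ': ' || title AS label FROM books

Result:
label                             
----------------------------------
Austen: Mansfield Park            
Le Guin: The Lathe of Heaven      
Asimov: I, Robot                  
Le Guin: The Lathe of Heaven      
Le Guin: The Left Hand of Darkness
Asimov: Foundation                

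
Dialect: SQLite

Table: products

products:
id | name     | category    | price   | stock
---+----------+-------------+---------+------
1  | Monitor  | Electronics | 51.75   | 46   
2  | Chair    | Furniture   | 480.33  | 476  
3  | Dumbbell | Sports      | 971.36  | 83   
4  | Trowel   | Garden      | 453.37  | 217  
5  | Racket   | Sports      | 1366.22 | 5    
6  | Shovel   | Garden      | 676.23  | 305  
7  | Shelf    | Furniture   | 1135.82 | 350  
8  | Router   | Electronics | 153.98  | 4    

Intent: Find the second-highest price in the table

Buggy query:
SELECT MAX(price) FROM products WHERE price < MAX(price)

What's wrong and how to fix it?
Bug: The inner MAX is an aggregate inside WHERE, which is not allowed

Fix: Put the inner MAX in a scalar subquery

Corrected query:
SELECT MAX(price) FROM products WHERE price < (SELECT MAX(price) FROM products)

Result:
MAX(price)
----------
1135.82   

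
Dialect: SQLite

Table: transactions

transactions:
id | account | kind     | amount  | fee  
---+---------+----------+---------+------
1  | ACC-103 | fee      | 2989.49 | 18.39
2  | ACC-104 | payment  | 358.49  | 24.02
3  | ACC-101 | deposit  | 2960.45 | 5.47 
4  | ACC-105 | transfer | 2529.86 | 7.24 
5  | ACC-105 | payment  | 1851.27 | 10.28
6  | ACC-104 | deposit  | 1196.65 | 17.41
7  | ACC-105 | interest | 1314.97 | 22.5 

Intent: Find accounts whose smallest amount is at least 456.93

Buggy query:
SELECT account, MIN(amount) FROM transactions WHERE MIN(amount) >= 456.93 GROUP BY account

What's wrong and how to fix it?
Bug: MIN() in WHERE is a misuse of aggregate

Fix: Replace WHERE with HAVING after the GROUP BY

Corrected query:
SELECT account, MIN(amount) FROM transactions GROUP BY account HAVING MIN(amount) >= 456.93

Result:
account | MIN(amount)
--------+------------
ACC-101 | 2960.45    
ACC-103 | 2989.49    
ACC-105 | 1314.97    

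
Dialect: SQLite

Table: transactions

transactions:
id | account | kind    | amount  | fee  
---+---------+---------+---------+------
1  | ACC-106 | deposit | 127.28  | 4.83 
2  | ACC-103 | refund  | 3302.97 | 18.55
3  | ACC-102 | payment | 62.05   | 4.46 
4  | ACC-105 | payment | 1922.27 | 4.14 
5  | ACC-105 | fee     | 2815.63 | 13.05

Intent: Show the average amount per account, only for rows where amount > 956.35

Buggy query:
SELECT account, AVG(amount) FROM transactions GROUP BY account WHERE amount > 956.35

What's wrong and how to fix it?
Bug: WHERE cannot follow GROUP BY

Fix: Place WHERE between FROM and GROUP BY

Corrected query:
SELECT account, AVG(amount) FROM transactions WHERE amount > 956.35 GROUP BY account

Result:
account | AVG(amount)
--------+------------
ACC-103 | 3302.97    
ACC-105 | 2368.95    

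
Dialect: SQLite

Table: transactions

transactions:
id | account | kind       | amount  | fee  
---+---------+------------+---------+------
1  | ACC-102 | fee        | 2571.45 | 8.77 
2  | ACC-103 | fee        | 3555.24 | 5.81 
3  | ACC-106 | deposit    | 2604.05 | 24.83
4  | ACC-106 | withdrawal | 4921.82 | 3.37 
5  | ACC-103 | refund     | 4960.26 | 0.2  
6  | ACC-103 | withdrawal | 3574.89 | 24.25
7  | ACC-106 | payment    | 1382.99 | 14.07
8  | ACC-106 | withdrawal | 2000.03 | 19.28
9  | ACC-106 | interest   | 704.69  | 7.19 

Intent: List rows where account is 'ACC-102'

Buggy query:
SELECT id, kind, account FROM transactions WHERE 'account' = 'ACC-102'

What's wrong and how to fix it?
Bug: Single quotes denote string literals in SQL; the column name is being compared as a constant string

Fix: Reference the column as account without single quotes

Corrected query:
SELECT id, kind, account FROM transactions WHERE account = 'ACC-102'

Result:
id | kind | account
---+------+--------
1  | fee  | ACC-102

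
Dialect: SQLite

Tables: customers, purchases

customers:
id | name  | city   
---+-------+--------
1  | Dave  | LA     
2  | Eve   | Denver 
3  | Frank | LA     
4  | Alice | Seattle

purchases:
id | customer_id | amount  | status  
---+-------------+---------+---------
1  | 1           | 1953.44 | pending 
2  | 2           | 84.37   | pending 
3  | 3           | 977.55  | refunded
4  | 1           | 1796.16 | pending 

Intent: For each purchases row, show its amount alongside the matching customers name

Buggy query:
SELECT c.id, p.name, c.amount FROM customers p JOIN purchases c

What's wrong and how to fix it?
Bug: Missing join condition: each purchases row is matched to all customers rows instead of just its own

Fix: Specify the join condition linking the foreign key to the parent id

Corrected query:
SELECT c.id, p.name, c.amount FROM customers p JOIN purchases c ON c.customer_id = p.id

Result:
id | name  | amount 
---+-------+--------
1  | Dave  | 1953.44
2  | Eve   | 84.37  
3  | Frank | 977.55 
4  | Dave  | 1796.16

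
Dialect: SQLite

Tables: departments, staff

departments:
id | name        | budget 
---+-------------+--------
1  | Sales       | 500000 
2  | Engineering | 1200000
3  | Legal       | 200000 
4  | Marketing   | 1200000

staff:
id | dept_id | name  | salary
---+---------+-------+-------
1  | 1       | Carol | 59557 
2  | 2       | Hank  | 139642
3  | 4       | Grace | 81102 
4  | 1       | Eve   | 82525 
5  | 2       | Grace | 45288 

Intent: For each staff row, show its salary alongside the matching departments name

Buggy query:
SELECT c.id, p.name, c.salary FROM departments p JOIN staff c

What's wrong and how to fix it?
Bug: Missing join condition: each staff row is matched to all departments rows instead of just its own

Fix: Add ON c.dept_id = p.id to the JOIN

Corrected query:
SELECT c.id, p.name, c.salary FROM departments p JOIN staff c ON c.dept_id = p.id

Result:
id | name        | salary
---+-------------+-------
1  | Sales       | 59557 
2  | Engineering | 139642
3  | Marketing   | 81102 
4  | Sales       | 82525 
5  | Engineering | 45288 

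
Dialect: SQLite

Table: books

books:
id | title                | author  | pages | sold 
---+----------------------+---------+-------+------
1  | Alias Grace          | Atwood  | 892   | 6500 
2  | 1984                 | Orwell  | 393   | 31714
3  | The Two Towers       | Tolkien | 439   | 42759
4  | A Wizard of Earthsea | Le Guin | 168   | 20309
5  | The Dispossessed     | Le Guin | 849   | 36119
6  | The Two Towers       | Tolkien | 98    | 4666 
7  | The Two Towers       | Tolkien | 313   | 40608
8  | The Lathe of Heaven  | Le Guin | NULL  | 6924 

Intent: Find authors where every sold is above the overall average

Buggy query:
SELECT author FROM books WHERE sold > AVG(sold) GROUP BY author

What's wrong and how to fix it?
Bug: AVG() is an aggregate; it can't sit directly in WHERE

Fix: Use a subquery for AVG and a HAVING MIN(...) filter so the condition holds for every row in the group

Corrected query:
SELECT author FROM books GROUP BY author HAVING MIN(sold) > (SELECT AVG(sold) FROM books)

Result:
author
------
Orwell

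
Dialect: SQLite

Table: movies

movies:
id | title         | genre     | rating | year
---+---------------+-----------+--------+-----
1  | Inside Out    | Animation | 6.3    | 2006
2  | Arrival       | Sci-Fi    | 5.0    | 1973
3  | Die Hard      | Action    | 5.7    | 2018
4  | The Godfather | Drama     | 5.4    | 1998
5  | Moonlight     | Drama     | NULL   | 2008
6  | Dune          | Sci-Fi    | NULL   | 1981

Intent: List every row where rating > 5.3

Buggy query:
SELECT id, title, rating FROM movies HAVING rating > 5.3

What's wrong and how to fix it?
Bug: HAVING filters the output of aggregation, but this query has no GROUP BY and no aggregate functions, so SQLite rejects it (HAVING clause on a non-aggregate query); the condition here is per row

Fix: Use WHERE for row-level filtering

Corrected query:
SELECT id, title, rating FROM movies WHERE rating > 5.3

Result:
id | title         | rating
---+---------------+-------
1  | Inside Out    | 6.3   
3  | Die Hard      | 5.7   
4  | The Godfather | 5.4   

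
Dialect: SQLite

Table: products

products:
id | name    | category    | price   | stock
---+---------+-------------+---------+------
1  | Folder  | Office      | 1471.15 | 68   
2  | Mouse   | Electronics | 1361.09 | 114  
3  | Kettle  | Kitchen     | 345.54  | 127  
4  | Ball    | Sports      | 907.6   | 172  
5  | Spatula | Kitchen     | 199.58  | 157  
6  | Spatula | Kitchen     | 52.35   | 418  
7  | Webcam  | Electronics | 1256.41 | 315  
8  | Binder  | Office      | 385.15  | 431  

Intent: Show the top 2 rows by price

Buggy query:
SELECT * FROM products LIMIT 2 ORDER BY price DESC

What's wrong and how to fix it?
Bug: ORDER BY cannot follow LIMIT; LIMIT is the final clause

Fix: Swap the clauses: ORDER BY first, then LIMIT

Corrected query:
SELECT * FROM products ORDER BY price DESC LIMIT 2

Result:
id | name   | category    | price   | stock
---+--------+-------------+---------+------
1  | Folder | Office      | 1471.15 | 68   
2  | Mouse  | Electronics | 1361.09 | 114  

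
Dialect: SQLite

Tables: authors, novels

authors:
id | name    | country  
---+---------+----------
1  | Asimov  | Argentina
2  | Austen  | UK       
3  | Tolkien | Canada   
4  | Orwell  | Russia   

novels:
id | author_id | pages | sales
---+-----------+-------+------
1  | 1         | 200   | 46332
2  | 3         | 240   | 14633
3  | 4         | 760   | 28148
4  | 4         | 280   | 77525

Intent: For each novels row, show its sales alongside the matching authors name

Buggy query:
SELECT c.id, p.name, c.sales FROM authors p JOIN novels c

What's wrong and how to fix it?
Bug: Missing join condition: each novels row is matched to all authors rows instead of just its own

Fix: Add ON c.author_id = p.id to the JOIN

Corrected query:
SELECT c.id, p.name, c.sales FROM authors p JOIN novels c ON c.author_id = p.id

Result:
id | name    | sales
---+---------+------
1  | Asimov  | 46332
2  | Tolkien | 14633
3  | Orwell  | 28148
4  | Orwell  | 77525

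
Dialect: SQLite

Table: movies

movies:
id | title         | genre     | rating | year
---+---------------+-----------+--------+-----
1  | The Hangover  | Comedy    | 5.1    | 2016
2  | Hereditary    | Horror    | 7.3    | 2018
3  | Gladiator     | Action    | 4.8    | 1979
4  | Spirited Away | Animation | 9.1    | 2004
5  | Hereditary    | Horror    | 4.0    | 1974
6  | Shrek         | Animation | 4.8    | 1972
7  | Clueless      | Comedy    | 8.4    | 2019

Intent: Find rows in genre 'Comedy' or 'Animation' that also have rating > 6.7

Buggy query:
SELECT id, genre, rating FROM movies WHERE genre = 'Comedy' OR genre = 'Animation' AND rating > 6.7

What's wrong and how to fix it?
Bug: Without parentheses, AND is evaluated before OR, so the rating filter only applies to the 'Animation' branch

Fix: Add parentheses around the OR so the AND applies to both alternatives

Corrected query:
SELECT id, genre, rating FROM movies WHERE (genre = 'Comedy' OR genre = 'Animation') AND rating > 6.7

Result:
id | genre     | rating
---+-----------+-------
4  | Animation | 9.1   
7  | Comedy    | 8.4   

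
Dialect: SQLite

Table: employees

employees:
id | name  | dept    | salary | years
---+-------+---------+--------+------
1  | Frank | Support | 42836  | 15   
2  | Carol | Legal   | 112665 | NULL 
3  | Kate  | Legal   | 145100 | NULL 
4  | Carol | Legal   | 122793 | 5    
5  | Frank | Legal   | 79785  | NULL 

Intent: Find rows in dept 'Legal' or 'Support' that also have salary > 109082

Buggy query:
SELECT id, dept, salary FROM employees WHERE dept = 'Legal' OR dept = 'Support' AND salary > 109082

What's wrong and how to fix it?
Bug: AND binds tighter than OR, so this parses as dept = 'Legal' OR (dept = 'Support' AND salary > 109082)

Fix: Group the OR with parentheses (or use IN), then AND the threshold

Corrected query:
SELECT id, dept, salary FROM employees WHERE (dept = 'Legal' OR dept = 'Support') AND salary > 109082

Result:
id | dept  | salary
---+-------+-------
2  | Legal | 112665
3  | Legal | 145100
4  | Legal | 122793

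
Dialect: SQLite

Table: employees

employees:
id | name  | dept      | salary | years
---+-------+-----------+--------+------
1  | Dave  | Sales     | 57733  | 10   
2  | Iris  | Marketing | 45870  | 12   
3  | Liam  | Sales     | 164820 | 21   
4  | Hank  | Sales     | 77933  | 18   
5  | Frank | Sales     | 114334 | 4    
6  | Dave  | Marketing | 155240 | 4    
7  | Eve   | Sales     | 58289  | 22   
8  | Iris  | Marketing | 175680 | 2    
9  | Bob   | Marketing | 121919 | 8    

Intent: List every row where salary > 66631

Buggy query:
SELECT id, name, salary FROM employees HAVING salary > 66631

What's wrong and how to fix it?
Bug: HAVING filters the output of aggregation, but this query has no GROUP BY and no aggregate functions, so SQLite rejects it (HAVING clause on a non-aggregate query); the condition here is per row

Fix: Replace HAVING with WHERE since the condition applies to individual rows

Corrected query:
SELECT id, name, salary FROM employees WHERE salary > 66631

Result:
id | name  | salary
---+-------+-------
3  | Liam  | 164820
4  | Hank  | 77933 
5  | Frank | 114334
6  | Dave  | 155240
8  | Iris  | 175680
9  | Bob   | 121919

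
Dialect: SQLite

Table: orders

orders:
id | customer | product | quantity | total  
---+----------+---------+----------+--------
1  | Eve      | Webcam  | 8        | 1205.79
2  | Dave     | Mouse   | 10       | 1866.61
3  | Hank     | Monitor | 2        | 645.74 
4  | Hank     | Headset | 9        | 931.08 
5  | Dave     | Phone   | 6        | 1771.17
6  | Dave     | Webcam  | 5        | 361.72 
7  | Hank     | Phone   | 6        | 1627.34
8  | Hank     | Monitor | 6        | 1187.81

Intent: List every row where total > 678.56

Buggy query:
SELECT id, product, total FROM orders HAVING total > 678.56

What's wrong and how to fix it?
Bug: HAVING filters the output of aggregation, but this query has no GROUP BY and no aggregate functions, so SQLite rejects it (HAVING clause on a non-aggregate query); the condition here is per row

Fix: Replace HAVING with WHERE since the condition applies to individual rows

Corrected query:
SELECT id, product, total FROM orders WHERE total > 678.56

Result:
id | product | total  
---+---------+--------
1  | Webcam  | 1205.79
2  | Mouse   | 1866.61
4  | Headset | 931.08 
5  | Phone   | 1771.17
7  | Phone   | 1627.34
8  | Monitor | 1187.81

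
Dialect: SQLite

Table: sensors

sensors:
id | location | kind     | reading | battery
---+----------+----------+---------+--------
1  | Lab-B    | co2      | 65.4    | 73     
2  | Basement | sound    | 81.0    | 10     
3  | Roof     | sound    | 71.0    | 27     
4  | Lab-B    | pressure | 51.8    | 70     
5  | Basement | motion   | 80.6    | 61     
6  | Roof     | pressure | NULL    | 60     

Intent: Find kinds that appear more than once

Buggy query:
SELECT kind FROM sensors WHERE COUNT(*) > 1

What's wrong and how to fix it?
Bug: WHERE can't reference COUNT(*); aggregates are computed after WHERE

Fix: Group first, then use HAVING for the count condition

Corrected query:
SELECT kind FROM sensors GROUP BY kind HAVING COUNT(*) > 1

Result:
kind    
--------
pressure
sound   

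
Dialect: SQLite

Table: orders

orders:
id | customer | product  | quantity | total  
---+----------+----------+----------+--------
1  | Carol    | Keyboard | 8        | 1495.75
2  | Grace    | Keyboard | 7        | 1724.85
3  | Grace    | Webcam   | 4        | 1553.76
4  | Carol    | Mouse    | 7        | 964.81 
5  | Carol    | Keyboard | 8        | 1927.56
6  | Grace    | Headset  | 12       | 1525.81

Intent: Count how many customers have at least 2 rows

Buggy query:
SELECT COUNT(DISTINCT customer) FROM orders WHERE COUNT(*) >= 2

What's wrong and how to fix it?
Bug: WHERE filters individual rows, not groups, so a group-level COUNT is invalid there

Fix: Use a subquery that GROUPs and filters with HAVING, then count its rows

Corrected query:
SELECT COUNT(*) FROM (SELECT customer FROM orders GROUP BY customer HAVING COUNT(*) >= 2)

Result:
COUNT(*)
--------
2       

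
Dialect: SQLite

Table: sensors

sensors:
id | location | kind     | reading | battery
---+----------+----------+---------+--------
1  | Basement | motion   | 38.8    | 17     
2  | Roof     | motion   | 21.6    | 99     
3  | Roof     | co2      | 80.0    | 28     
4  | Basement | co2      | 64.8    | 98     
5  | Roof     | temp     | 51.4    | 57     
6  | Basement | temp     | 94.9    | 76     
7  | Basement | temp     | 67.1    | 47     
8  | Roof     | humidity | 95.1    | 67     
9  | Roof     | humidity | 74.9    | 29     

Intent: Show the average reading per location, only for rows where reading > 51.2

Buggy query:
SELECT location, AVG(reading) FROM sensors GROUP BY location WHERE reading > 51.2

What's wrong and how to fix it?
Bug: WHERE cannot follow GROUP BY

Fix: Place WHERE between FROM and GROUP BY

Corrected query:
SELECT location, AVG(reading) FROM sensors WHERE reading > 51.2 GROUP BY location

Result:
location | AVG(reading)
---------+-------------
Basement | 75.6        
Roof     | 75.35       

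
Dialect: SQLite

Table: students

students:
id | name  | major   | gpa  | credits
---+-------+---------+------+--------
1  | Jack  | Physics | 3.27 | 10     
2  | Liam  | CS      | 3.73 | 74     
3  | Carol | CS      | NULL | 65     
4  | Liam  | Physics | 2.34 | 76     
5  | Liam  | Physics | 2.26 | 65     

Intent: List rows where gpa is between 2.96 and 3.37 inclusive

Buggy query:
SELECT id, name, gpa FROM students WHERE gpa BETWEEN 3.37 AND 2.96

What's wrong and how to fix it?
Bug: BETWEEN expects the lower bound first; with 3.37 AND 2.96 the range is empty

Fix: Swap the bounds so the smaller value comes first

Corrected query:
SELECT id, name, gpa FROM students WHERE gpa BETWEEN 2.96 AND 3.37

Result:
id | name | gpa 
---+------+-----
1  | Jack | 3.27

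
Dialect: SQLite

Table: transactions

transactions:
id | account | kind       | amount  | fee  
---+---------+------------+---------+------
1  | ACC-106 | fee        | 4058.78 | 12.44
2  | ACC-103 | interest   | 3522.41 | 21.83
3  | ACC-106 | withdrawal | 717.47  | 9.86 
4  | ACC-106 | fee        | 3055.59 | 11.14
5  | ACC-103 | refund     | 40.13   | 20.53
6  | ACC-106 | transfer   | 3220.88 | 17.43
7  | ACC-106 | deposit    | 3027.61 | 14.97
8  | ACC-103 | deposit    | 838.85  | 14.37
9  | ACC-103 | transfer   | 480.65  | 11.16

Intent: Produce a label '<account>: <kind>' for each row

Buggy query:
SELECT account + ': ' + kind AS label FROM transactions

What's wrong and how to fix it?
Bug: '+' is numeric addition; on text columns SQLite converts them to 0 instead of concatenating

Fix: Use the || operator for string concatenation

Corrected query:
SELECT account || ': ' || kind AS label FROM transactions

Result:
label              
-------------------
ACC-106: fee       
ACC-103: interest  
ACC-106: withdrawal
ACC-106: fee       
ACC-103: refund    
ACC-106: transfer  
ACC-106: deposit   
ACC-103: deposit   
ACC-103: transfer  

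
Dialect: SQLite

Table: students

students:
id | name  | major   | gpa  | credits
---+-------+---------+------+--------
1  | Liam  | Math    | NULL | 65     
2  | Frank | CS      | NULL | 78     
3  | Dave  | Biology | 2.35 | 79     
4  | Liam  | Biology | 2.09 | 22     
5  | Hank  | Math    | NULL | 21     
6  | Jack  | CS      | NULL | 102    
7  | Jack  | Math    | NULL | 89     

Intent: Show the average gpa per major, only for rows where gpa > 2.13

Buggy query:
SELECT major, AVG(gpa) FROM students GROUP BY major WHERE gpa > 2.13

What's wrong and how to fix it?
Bug: WHERE cannot follow GROUP BY

Fix: Place WHERE between FROM and GROUP BY

Corrected query:
SELECT major, AVG(gpa) FROM students WHERE gpa > 2.13 GROUP BY major

Result:
major   | AVG(gpa)
--------+---------
Biology | 2.35    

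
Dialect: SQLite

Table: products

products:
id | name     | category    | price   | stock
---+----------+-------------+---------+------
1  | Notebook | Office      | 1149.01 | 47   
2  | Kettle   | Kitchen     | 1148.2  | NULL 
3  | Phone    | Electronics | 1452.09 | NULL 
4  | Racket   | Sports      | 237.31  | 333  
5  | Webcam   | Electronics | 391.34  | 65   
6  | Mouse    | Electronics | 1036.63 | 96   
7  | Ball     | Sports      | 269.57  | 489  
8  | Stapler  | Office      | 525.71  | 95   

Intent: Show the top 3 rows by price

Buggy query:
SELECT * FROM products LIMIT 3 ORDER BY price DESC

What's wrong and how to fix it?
Bug: LIMIT must come after ORDER BY

Fix: Sort with ORDER BY, then apply LIMIT

Corrected query:
SELECT * FROM products ORDER BY price DESC LIMIT 3

Result:
id | name     | category    | price   | stock
---+----------+-------------+---------+------
3  | Phone    | Electronics | 1452.09 | NULL 
1  | Notebook | Office      | 1149.01 | 47   
2  | Kettle   | Kitchen     | 1148.2  | NULL 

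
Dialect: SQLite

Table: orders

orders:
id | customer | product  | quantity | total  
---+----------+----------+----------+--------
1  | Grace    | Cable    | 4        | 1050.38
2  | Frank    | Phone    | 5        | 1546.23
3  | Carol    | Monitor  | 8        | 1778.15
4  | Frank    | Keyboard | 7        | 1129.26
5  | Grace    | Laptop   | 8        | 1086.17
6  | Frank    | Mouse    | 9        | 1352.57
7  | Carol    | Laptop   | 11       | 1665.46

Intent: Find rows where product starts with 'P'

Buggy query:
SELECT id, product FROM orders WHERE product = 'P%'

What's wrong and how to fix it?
Bug: '=' compares the literal string including the % character; pattern matching needs LIKE

Fix: Use LIKE for wildcard pattern matching

Corrected query:
SELECT id, product FROM orders WHERE product LIKE 'P%'

Result:
id | product
---+--------
2  | Phone  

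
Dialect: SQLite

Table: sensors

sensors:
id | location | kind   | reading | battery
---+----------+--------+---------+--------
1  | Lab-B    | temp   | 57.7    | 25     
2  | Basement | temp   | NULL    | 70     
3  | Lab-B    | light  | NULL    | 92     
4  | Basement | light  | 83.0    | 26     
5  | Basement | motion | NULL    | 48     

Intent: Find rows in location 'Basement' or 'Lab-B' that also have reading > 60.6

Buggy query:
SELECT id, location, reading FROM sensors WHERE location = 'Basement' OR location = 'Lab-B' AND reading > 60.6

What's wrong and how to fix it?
Bug: AND binds tighter than OR, so this parses as location = 'Basement' OR (location = 'Lab-B' AND reading > 60.6)

Fix: Group the OR with parentheses (or use IN), then AND the threshold

Corrected query:
SELECT id, location, reading FROM sensors WHERE (location = 'Basement' OR location = 'Lab-B') AND reading > 60.6

Result:
id | location | reading
---+----------+--------
4  | Basement | 83     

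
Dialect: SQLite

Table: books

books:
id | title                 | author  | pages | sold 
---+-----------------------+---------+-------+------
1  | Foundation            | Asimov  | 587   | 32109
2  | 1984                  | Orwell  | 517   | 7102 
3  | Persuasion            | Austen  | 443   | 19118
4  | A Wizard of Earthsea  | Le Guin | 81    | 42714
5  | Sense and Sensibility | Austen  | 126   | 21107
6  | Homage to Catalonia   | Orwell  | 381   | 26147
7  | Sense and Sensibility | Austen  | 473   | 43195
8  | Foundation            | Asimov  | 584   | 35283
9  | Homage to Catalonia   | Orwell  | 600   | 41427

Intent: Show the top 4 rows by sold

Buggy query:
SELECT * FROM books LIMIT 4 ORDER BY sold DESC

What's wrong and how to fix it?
Bug: ORDER BY cannot follow LIMIT; LIMIT is the final clause

Fix: Swap the clauses: ORDER BY first, then LIMIT

Corrected query:
SELECT * FROM books ORDER BY sold DESC LIMIT 4

Result:
id | title                 | author  | pages | sold 
---+-----------------------+---------+-------+------
7  | Sense and Sensibility | Austen  | 473   | 43195
4  | A Wizard of Earthsea  | Le Guin | 81    | 42714
9  | Homage to Catalonia   | Orwell  | 600   | 41427
8  | Foundation            | Asimov  | 584   | 35283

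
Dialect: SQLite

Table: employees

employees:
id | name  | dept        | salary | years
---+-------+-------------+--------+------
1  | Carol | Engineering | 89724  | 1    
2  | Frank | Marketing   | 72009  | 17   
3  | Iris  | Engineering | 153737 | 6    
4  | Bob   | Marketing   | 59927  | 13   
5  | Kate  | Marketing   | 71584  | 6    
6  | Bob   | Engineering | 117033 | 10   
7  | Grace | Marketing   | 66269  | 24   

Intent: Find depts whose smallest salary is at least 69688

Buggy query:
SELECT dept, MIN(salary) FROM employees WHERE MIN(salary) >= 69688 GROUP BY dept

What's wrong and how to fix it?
Bug: MIN() in WHERE is a misuse of aggregate

Fix: Replace WHERE with HAVING after the GROUP BY

Corrected query:
SELECT dept, MIN(salary) FROM employees GROUP BY dept HAVING MIN(salary) >= 69688

Result:
dept        | MIN(salary)
------------+------------
Engineering | 89724      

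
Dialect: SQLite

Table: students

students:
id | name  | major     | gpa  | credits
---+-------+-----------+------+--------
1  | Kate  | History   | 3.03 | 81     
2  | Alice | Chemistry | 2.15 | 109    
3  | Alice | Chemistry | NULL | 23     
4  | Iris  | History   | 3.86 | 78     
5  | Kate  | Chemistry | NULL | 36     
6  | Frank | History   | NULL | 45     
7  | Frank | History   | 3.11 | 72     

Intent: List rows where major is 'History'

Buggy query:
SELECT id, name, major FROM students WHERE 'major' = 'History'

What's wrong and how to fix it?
Bug: 'major' in single quotes is a string literal, not the column; the comparison is literal-vs-literal and never true

Fix: Remove the quotes around the column name (or use double quotes for an identifier)

Corrected query:
SELECT id, name, major FROM students WHERE major = 'History'

Result:
id | name  | major  
---+-------+--------
1  | Kate  | History
4  | Iris  | History
6  | Frank | History
7  | Frank | History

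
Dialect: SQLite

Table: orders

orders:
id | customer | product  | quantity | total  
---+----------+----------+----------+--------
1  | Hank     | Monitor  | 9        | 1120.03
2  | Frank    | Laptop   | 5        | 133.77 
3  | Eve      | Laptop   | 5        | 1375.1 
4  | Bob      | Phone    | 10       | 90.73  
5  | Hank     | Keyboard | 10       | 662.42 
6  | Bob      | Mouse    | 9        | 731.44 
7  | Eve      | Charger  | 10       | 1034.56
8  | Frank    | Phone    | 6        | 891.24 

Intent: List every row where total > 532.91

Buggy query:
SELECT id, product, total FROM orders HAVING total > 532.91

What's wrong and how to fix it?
Bug: This is a non-aggregate query (no GROUP BY, no aggregates), so in SQLite the HAVING clause is invalid here; a row-level condition belongs in WHERE

Fix: Replace HAVING with WHERE since the condition applies to individual rows

Corrected query:
SELECT id, product, total FROM orders WHERE total > 532.91

Result:
id | product  | total  
---+----------+--------
1  | Monitor  | 1120.03
3  | Laptop   | 1375.1 
5  | Keyboard | 662.42 
6  | Mouse    | 731.44 
7  | Charger  | 1034.56
8  | Phone    | 891.24 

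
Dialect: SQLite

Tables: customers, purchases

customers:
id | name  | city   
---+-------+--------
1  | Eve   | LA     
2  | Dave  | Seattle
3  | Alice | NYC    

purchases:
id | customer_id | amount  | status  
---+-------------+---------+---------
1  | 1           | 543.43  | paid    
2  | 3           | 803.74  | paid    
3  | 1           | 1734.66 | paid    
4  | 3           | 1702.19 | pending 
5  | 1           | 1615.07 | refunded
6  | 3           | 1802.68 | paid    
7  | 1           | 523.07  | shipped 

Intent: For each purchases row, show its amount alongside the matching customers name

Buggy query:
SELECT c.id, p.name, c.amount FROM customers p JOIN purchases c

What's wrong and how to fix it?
Bug: Missing join condition: each purchases row is matched to all customers rows instead of just its own

Fix: Add ON c.customer_id = p.id to the JOIN

Corrected query:
SELECT c.id, p.name, c.amount FROM customers p JOIN purchases c ON c.customer_id = p.id

Result:
id | name  | amount 
---+-------+--------
1  | Eve   | 543.43 
2  | Alice | 803.74 
3  | Eve   | 1734.66
4  | Alice | 1702.19
5  | Eve   | 1615.07
6  | Alice | 1802.68
7  | Eve   | 523.07 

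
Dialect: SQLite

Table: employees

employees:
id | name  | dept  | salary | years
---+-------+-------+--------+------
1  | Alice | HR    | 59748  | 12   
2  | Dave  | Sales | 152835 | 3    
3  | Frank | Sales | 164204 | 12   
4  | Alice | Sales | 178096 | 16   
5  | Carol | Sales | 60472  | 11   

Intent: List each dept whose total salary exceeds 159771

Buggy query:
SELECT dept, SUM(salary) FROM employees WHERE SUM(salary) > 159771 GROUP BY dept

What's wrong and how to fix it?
Bug: Aggregate functions cannot appear in a WHERE clause

Fix: Move the aggregate condition to a HAVING clause

Corrected query:
SELECT dept, SUM(salary) FROM employees GROUP BY dept HAVING SUM(salary) > 159771

Result:
dept  | SUM(salary)
------+------------
Sales | 555607     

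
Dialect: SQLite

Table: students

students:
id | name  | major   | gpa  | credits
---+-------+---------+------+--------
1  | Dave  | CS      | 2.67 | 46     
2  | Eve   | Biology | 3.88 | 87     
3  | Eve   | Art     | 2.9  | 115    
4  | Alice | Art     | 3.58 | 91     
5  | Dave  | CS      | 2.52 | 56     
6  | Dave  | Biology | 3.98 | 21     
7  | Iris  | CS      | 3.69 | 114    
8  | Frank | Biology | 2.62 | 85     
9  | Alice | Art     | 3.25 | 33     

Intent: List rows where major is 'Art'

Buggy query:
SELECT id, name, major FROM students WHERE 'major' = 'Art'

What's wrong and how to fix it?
Bug: Single quotes denote string literals in SQL; the column name is being compared as a constant string

Fix: Reference the column as major without single quotes

Corrected query:
SELECT id, name, major FROM students WHERE major = 'Art'

Result:
id | name  | major
---+-------+------
3  | Eve   | Art  
4  | Alice | Art  
9  | Alice | Art  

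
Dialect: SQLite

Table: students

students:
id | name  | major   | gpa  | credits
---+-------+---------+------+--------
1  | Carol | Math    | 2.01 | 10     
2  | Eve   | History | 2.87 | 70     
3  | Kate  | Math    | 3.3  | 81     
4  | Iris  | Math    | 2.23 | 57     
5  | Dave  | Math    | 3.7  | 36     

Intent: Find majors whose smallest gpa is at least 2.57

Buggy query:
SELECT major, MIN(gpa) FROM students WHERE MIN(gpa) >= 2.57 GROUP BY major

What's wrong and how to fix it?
Bug: MIN() in WHERE is a misuse of aggregate

Fix: Use HAVING for the per-group MIN condition

Corrected query:
SELECT major, MIN(gpa) FROM students GROUP BY major HAVING MIN(gpa) >= 2.57

Result:
major   | MIN(gpa)
--------+---------
History | 2.87    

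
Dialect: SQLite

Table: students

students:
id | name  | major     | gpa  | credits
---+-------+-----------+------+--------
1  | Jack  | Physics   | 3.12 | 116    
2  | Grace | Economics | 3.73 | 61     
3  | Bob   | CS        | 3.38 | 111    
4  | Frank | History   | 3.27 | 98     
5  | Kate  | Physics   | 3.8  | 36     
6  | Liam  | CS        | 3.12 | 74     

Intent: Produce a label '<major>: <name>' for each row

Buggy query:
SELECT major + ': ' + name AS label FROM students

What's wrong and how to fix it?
Bug: SQLite uses || for string concatenation; + coerces text to numbers (yielding 0)

Fix: Use the || operator for string concatenation

Corrected query:
SELECT major || ': ' || name AS label FROM students

Result:
label           
----------------
Physics: Jack   
Economics: Grace
CS: Bob         
History: Frank  
Physics: Kate   
CS: Liam        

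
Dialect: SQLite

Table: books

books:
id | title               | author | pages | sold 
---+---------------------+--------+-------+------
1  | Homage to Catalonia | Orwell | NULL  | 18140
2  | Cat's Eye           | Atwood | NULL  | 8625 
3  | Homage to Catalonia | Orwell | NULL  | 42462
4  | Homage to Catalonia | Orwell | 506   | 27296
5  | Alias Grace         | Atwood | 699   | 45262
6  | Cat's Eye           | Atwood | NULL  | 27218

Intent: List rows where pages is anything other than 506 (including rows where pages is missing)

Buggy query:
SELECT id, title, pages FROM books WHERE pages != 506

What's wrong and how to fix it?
Bug: 'pages != 506' is unknown when pages is NULL, so NULL rows are silently excluded

Fix: Handle NULL separately with IS NULL alongside the inequality

Corrected query:
SELECT id, title, pages FROM books WHERE pages != 506 OR pages IS NULL

Result:
id | title               | pages
---+---------------------+------
1  | Homage to Catalonia | NULL 
2  | Cat's Eye           | NULL 
3  | Homage to Catalonia | NULL 
5  | Alias Grace         | 699  
6  | Cat's Eye           | NULL 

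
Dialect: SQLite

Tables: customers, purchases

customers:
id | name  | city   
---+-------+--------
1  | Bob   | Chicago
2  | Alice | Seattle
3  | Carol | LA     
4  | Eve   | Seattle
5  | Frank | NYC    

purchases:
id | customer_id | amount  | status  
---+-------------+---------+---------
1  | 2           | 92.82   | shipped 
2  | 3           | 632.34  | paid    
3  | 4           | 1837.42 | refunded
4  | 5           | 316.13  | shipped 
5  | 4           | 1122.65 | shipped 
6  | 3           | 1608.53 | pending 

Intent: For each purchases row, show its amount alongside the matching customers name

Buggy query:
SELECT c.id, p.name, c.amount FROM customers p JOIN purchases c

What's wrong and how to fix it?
Bug: JOIN with no ON clause produces a cartesian product; every purchases row pairs with every customers row

Fix: Specify the join condition linking the foreign key to the parent id

Corrected query:
SELECT c.id, p.name, c.amount FROM customers p JOIN purchases c ON c.customer_id = p.id

Result:
id | name  | amount 
---+-------+--------
1  | Alice | 92.82  
2  | Carol | 632.34 
3  | Eve   | 1837.42
4  | Frank | 316.13 
5  | Eve   | 1122.65
6  | Carol | 1608.53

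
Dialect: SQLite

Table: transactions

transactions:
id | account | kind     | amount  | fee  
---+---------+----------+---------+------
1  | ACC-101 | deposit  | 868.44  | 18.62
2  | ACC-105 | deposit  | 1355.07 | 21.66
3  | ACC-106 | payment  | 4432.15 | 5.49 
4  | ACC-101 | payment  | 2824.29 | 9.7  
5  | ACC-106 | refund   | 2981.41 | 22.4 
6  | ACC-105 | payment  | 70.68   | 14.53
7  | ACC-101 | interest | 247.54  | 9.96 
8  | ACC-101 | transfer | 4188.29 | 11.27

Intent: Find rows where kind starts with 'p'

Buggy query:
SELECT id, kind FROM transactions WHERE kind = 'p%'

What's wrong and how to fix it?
Bug: Wildcards only work with LIKE; '=' treats '%' as a literal character

Fix: Use LIKE for wildcard pattern matching

Corrected query:
SELECT id, kind FROM transactions WHERE kind LIKE 'p%'

Result:
id | kind   
---+--------
3  | payment
4  | payment
6  | payment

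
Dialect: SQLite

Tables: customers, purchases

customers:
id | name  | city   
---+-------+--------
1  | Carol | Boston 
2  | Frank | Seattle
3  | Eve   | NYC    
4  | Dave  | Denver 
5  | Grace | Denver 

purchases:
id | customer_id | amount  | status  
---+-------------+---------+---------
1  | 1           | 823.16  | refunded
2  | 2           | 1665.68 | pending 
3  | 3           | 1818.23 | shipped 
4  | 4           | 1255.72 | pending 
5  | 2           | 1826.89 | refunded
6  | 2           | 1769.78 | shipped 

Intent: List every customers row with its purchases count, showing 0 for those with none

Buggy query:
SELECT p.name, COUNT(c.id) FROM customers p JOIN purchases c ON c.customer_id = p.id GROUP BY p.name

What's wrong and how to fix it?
Bug: An inner join excludes parents with zero children

Fix: Use LEFT JOIN so parents without children still appear (COUNT(c.id) gives 0)

Corrected query:
SELECT p.name, COUNT(c.id) FROM customers p LEFT JOIN purchases c ON c.customer_id = p.id GROUP BY p.name

Result:
name  | COUNT(c.id)
------+------------
Carol | 1          
Dave  | 1          
Eve   | 1          
Frank | 3          
Grace | 0          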